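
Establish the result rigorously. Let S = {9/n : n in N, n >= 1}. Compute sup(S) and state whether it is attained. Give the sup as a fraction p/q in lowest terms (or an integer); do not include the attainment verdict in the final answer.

Analysis:
- Values: 9, 9/2, 3, 9/4, ... strictly decreasing.
- The maximum is 9 (n=1); sup = 9 (attained).
- The set is bounded below by 0; 9/n -> 0 so 0 is the greatest lower bound.
- 0 is not in the set, so inf = 0 is not attained.
Conclusion: sup(S) = 9, attained in S.

9


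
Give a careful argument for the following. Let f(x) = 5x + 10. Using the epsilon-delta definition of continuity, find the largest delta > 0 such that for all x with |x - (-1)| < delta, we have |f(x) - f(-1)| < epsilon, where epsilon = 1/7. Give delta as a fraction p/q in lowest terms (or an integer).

We compute f(-1) = 5*(-1) + 10 = 5.
|f(x) - f(-1)| = |5x + 10 - (5)| = |5(x - (-1))| = 5|x - (-1)|.
We need 5|x - (-1)| < 1/7, i.e. |x - (-1)| < 1/7 / 5 = 1/35.
So any delta <= 1/35 works. Conversely, if delta > 1/35, then x = -1 + 1/35 satisfies |x - (-1)| = 1/35 < delta but |f(x) - f(-1)| = 5 * 1/35 = 1/7, which is not < 1/7; so no larger delta works.
Hence the largest such delta is 1/35.

1/35


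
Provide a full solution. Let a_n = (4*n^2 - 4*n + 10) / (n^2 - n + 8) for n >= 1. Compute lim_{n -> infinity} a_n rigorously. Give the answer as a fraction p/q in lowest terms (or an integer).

Divide numerator and denominator by n^2, the highest power:
numerator / n^2 = 4 - 4/n + 10/n^2
denominator / n^2 = 1 - 1/n + 8/n^2
As n -> infinity, all terms of the form c/n^k (k >= 1) tend to 0.
So numerator / n^2 -> 4 and denominator / n^2 -> 1.
Therefore lim a_n = 4.

4


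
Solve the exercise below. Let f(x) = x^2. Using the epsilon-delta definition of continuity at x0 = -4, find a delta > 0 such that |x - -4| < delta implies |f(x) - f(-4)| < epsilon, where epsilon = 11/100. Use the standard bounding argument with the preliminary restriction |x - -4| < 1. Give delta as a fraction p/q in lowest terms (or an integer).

Factor: |x^2 - (-4)^2| = |x - -4| * |x + -4|.
Impose |x - -4| < 1 first. Then |x + -4| = |(x - -4) + 2*(-4)| <= |x - -4| + 2*|-4| < 1 + 8 = 9.
So |x^2 - (-4)^2| < delta * 9.
We need delta * 9 <= 11/100, i.e. delta <= 11/100/9 = 11/900.
Since 11/900 < 1, this is tighter than 1; take delta = 11/900.
So delta = 11/900 works.

11/900


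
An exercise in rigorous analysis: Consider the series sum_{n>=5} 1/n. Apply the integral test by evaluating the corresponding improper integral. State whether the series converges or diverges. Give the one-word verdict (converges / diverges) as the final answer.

Let f(x) = 1/x. Then f is positive, continuous, and decreasing on [5, infinity), so the integral test applies.
Compute the improper integral int_{5}^infinity f(x) dx:
  antiderivative F(x) = log(x).
  As x -> infinity, log(x) -> infinity.
  So int = infinity - log(5) = infinity. By the integral test, the series diverges.

diverges


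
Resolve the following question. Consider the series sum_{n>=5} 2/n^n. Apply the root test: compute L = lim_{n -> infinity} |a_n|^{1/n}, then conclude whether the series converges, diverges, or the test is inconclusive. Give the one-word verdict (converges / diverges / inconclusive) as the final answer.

Let a_n denote the general term. Form |a_n|^(1/n) and simplify:
|a_n|^(1/n) = 2^(1/n)/n
Take the limit as n -> infinity: L = 0.
Since L = 0 < 1, the root test implies convergence.

converges


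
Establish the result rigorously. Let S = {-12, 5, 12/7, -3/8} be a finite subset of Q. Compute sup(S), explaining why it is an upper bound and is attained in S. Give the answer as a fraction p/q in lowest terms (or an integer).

S is finite, so sup(S) = max(S).
Sorted decreasing:
5, 12/7, -3/8, -12
The extremum is 5.
For every x in S, x <= 5. And 5 is in S, so it is attained.
Therefore sup(S) = 5.

5


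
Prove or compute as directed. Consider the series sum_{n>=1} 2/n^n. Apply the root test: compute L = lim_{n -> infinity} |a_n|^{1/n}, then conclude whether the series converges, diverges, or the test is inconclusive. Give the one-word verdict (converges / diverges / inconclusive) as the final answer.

Let a_n denote the general term. Form |a_n|^(1/n) and simplify:
|a_n|^(1/n) = 2^(1/n)/n
Take the limit as n -> infinity: L = 0.
Since L = 0 < 1, the root test implies convergence.

converges


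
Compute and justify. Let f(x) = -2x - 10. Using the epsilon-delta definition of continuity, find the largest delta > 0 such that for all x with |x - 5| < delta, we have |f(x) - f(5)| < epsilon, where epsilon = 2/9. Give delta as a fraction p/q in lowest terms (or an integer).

We compute f(5) = -2*(5) - 10 = -20.
|f(x) - f(5)| = |-2x - 10 - (-20)| = |-2(x - 5)| = 2|x - 5|.
We need 2|x - 5| < 2/9, i.e. |x - 5| < 2/9 / 2 = 1/9.
So any delta <= 1/9 works. Conversely, if delta > 1/9, then x = 5 + 1/9 satisfies |x - 5| = 1/9 < delta but |f(x) - f(5)| = 2 * 1/9 = 2/9, which is not < 2/9; so no larger delta works.
Hence the largest such delta is 1/9.

1/9


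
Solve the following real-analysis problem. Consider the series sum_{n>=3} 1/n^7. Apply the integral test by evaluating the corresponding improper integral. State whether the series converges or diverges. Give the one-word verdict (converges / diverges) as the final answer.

Let f(x) = x^(-7). Then f is positive, continuous, and decreasing on [3, infinity), so the integral test applies.
Compute the improper integral int_{3}^infinity f(x) dx:
  antiderivative F(x) = -1/(6*x^6).
  As x -> infinity, F(x) -> 0 (since p = 7 > 1).
  So int = F(infinity) - F(3) = 0 - (-1/4374) = 1/4374.
  Finite, so by the integral test, the series converges.

converges


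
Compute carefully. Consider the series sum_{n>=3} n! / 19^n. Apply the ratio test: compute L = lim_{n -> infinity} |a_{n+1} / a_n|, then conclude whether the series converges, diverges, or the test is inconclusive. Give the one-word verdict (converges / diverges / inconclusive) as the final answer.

Let a_n denote the general term. Form the ratio a_{n+1}/a_n and simplify:
a_{n+1}/a_n = n/19 + 1/19
Take the limit as n -> infinity: L = infinity.
Since L = infinity > 1 (or L = infinity), the ratio test implies the series diverges.

diverges


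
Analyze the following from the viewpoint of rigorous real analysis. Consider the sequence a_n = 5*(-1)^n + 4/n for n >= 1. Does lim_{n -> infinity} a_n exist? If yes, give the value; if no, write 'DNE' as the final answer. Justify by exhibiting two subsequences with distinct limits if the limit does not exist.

Examine the behaviour of a_n along subsequences.
a_{2k} = 5 + 4/(2k) -> 5. a_{2k+1} = -5 + 4/(2k+1) -> -5.
Since these two subsequential limits are 5 and -5, distinct, the full sequence cannot converge (a convergent sequence has all subsequences tending to the same limit). So lim a_n does not exist.

DNE


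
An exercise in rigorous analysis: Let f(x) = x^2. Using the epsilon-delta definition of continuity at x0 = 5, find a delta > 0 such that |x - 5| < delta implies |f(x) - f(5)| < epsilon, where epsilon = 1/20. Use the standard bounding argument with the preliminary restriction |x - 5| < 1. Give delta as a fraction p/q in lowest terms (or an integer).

Factor: |x^2 - (5)^2| = |x - 5| * |x + 5|.
Impose |x - 5| < 1 first. Then |x + 5| = |(x - 5) + 2*(5)| <= |x - 5| + 2*|5| < 1 + 10 = 11.
So |x^2 - (5)^2| < delta * 11.
We need delta * 11 <= 1/20, i.e. delta <= 1/20/11 = 1/220.
Since 1/220 < 1, this is tighter than 1; take delta = 1/220.
So delta = 1/220 works.

1/220


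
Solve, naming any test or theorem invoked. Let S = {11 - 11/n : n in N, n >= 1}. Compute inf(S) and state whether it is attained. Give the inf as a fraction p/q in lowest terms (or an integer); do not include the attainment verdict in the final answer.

Analysis:
- Values: 0, 11/2, 22/3, 33/4, ... strictly increasing.
- Minimum is 0 (n=1); inf = 0 (attained).
- 11 - 11/n -> 11 from below; sup = 11, not attained.
Conclusion: inf(S) = 0, attained in S.

0


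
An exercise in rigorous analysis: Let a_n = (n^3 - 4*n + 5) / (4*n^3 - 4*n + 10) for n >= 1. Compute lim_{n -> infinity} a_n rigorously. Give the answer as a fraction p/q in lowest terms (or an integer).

Divide numerator and denominator by n^3, the highest power:
numerator / n^3 = 1 - 4/n^2 + 5/n^3
denominator / n^3 = 4 - 4/n^2 + 10/n^3
As n -> infinity, all terms of the form c/n^k (k >= 1) tend to 0.
So numerator / n^3 -> 1 and denominator / n^3 -> 4.
Therefore lim a_n = 1/4.

1/4


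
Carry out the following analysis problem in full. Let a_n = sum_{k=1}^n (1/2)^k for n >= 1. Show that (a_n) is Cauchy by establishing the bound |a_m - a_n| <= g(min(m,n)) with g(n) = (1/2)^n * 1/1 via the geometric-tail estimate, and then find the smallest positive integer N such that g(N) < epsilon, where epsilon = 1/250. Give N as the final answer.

For m > n >= 1: |a_m - a_n| = sum_{k=n+1}^m (1/2)^k < sum_{k=n+1}^infinity (1/2)^k = (1/2)^(n+1) / (1 - 1/2) = (1/2)^n * (1/2) * (2/1) = (1/2)^n * 1/1.
So g(n) = (1/2)^n / 1. Since g(n) -> 0, (a_n) is Cauchy.
Now solve g(N) < 1/250: (1/2)^N / 1 < 1/250 <=> 2^N > 1 / (1 * 1/250) = 250.
Check powers of 2: 2^7 = 128 <= 250, 2^8 = 256 > 250.
So the smallest such N is 8. Check: g(8) = 1/(1 * 256) = 1/256 < 1/250.

8


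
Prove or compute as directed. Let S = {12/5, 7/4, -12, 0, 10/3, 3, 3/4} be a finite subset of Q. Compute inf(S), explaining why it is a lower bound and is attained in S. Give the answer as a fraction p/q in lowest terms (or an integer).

S is finite, so inf(S) = min(S).
Sorted increasing:
-12, 0, 3/4, 7/4, 12/5, 3, 10/3
The extremum is -12.
For every x in S, x >= -12. And -12 is in S, so it is attained.
Therefore inf(S) = -12.

-12


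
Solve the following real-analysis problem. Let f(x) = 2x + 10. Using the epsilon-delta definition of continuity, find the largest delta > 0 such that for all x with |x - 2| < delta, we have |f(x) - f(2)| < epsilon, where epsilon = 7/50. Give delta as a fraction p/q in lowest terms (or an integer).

We compute f(2) = 2*(2) + 10 = 14.
|f(x) - f(2)| = |2x + 10 - (14)| = |2(x - 2)| = 2|x - 2|.
We need 2|x - 2| < 7/50, i.e. |x - 2| < 7/50 / 2 = 7/100.
So any delta <= 7/100 works. Conversely, if delta > 7/100, then x = 2 + 7/100 satisfies |x - 2| = 7/100 < delta but |f(x) - f(2)| = 2 * 7/100 = 7/50, which is not < 7/50; so no larger delta works.
Hence the largest such delta is 7/100.

7/100


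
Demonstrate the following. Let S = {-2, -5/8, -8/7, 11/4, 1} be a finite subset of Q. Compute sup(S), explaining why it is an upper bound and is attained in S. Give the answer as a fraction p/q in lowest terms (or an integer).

S is finite, so sup(S) = max(S).
Sorted decreasing:
11/4, 1, -5/8, -8/7, -2
The extremum is 11/4.
For every x in S, x <= 11/4. And 11/4 is in S, so it is attained.
Therefore sup(S) = 11/4.

11/4


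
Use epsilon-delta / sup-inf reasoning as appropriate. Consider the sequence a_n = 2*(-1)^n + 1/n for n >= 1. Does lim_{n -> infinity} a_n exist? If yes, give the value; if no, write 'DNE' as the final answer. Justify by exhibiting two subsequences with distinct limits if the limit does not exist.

Examine the behaviour of a_n along subsequences.
a_{2k} = 2 + 1/(2k) -> 2. a_{2k+1} = -2 + 1/(2k+1) -> -2.
Since these two subsequential limits are 2 and -2, distinct, the full sequence cannot converge (a convergent sequence has all subsequences tending to the same limit). So lim a_n does not exist.

DNE


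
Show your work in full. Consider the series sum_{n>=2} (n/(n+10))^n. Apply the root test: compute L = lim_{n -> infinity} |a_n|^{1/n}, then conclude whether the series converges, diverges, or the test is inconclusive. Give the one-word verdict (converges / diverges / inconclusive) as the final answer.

Let a_n denote the general term. Form |a_n|^(1/n) and simplify:
|a_n|^(1/n) = n/(n + 10)
Take the limit as n -> infinity: L = 1.
Since L = 1, the root test is inconclusive. (In fact a_n = (n/(n+10))^n -> e^(-10) != 0, so the nth-term test shows divergence; but the root test itself gives no conclusion.)

inconclusive


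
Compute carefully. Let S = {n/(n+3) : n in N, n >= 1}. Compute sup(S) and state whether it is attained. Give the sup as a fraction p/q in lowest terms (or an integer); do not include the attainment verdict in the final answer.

Analysis:
- Values: 1/4, 2/5, 1/2, 4/7, ... strictly increasing.
- Minimum is 1/4 (n=1); inf = 1/4 (attained).
- n/(n+3) = 1 - 3/(n+3) -> 1 from below as n -> infinity, and never equals 1.
- So sup = 1 (not attained).
Conclusion: sup(S) = 1, not attained in S.

1


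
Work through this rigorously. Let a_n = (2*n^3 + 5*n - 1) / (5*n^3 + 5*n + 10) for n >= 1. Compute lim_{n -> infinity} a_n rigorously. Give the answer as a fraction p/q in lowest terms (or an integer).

Divide numerator and denominator by n^3, the highest power:
numerator / n^3 = 2 + 5/n^2 - 1/n^3
denominator / n^3 = 5 + 5/n^2 + 10/n^3
As n -> infinity, all terms of the form c/n^k (k >= 1) tend to 0.
So numerator / n^3 -> 2 and denominator / n^3 -> 5.
Therefore lim a_n = 2/5.

2/5


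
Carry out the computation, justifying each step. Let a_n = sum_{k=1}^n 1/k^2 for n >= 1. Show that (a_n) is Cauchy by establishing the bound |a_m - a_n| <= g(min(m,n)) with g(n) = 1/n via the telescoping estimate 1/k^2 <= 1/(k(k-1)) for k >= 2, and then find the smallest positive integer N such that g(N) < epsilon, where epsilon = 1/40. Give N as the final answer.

For m > n >= 1: |a_m - a_n| = sum_{k=n+1}^m 1/k^2.
Use 1/k^2 <= 1/(k(k-1)) = 1/(k-1) - 1/k for k >= 2:
sum_{k=n+1}^m 1/k^2 <= sum_{k=n+1}^m (1/(k-1) - 1/k) = 1/n - 1/m <= 1/n.
By symmetry the same bound holds with n,m swapped, so |a_m - a_n| <= 1/min(m,n) = g(min(m,n)). Since g(n) -> 0, (a_n) is Cauchy.
Now solve g(N) < 1/40: 1/N < 1/40 <=> N > 1/(1/40) = 40.
The smallest integer strictly greater than 40 is N = 41.
Check: g(41) = 1/41 < 1/40; g(40) = 1/40 >= 1/40. So N = 41.

41


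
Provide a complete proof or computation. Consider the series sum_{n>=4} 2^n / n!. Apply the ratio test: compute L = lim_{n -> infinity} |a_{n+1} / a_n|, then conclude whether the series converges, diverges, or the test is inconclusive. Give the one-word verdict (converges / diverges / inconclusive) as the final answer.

Let a_n denote the general term. Form the ratio a_{n+1}/a_n and simplify:
a_{n+1}/a_n = 2/(n + 1)
Take the limit as n -> infinity: L = 0.
Since L = 0 < 1, the ratio test implies the series converges.

converges


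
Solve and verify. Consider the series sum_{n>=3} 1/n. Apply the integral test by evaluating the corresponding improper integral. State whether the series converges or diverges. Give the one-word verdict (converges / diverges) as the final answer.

Let f(x) = 1/x. Then f is positive, continuous, and decreasing on [3, infinity), so the integral test applies.
Compute the improper integral int_{3}^infinity f(x) dx:
  antiderivative F(x) = log(x).
  As x -> infinity, log(x) -> infinity.
  So int = infinity - log(3) = infinity. By the integral test, the series diverges.

diverges


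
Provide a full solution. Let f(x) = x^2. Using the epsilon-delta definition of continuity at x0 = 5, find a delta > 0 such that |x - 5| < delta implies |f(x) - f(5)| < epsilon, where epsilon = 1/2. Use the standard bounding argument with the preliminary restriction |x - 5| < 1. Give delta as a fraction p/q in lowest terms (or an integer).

Factor: |x^2 - (5)^2| = |x - 5| * |x + 5|.
Impose |x - 5| < 1 first. Then |x + 5| = |(x - 5) + 2*(5)| <= |x - 5| + 2*|5| < 1 + 10 = 11.
So |x^2 - (5)^2| < delta * 11.
We need delta * 11 <= 1/2, i.e. delta <= 1/2/11 = 1/22.
Since 1/22 < 1, this is tighter than 1; take delta = 1/22.
So delta = 1/22 works.

1/22


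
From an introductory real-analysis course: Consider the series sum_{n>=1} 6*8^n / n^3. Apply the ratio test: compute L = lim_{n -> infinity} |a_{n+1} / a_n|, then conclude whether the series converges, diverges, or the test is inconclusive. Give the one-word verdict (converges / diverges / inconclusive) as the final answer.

Let a_n denote the general term. Form the ratio a_{n+1}/a_n and simplify:
a_{n+1}/a_n = 8*n^3/(n + 1)^3
Take the limit as n -> infinity: L = 8.
Since L = 8 > 1 (or L = infinity), the ratio test implies the series diverges.

diverges


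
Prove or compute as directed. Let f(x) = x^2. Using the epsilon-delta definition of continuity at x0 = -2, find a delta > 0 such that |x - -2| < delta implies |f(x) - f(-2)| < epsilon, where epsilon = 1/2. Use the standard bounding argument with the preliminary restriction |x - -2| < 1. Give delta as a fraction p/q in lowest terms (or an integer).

Factor: |x^2 - (-2)^2| = |x - -2| * |x + -2|.
Impose |x - -2| < 1 first. Then |x + -2| = |(x - -2) + 2*(-2)| <= |x - -2| + 2*|-2| < 1 + 4 = 5.
So |x^2 - (-2)^2| < delta * 5.
We need delta * 5 <= 1/2, i.e. delta <= 1/2/5 = 1/10.
Since 1/10 < 1, this is tighter than 1; take delta = 1/10.
So delta = 1/10 works.

1/10


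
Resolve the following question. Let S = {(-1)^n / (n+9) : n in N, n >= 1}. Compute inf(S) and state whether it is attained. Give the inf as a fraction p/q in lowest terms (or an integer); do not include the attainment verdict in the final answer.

Analysis:
- Values: -1/10, 1/11, -1/12, 1/13, -1/14, ...
- Positive terms (even n): 1/(2+9), 1/(4+9), ... decreasing -> max = 1/11 (n=2).
- Negative terms (odd n): -1/(1+9), -1/(3+9), ... increasing -> min = -1/10 (n=1).
- So sup = 1/11 (attained at n=2); inf = -1/10 (attained at n=1).
Conclusion: inf(S) = -1/10, attained in S.

-1/10


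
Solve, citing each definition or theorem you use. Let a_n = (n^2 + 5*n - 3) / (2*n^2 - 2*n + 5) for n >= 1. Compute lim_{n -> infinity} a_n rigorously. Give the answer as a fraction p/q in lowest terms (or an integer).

Divide numerator and denominator by n^2, the highest power:
numerator / n^2 = 1 + 5/n - 3/n^2
denominator / n^2 = 2 - 2/n + 5/n^2
As n -> infinity, all terms of the form c/n^k (k >= 1) tend to 0.
So numerator / n^2 -> 1 and denominator / n^2 -> 2.
Therefore lim a_n = 1/2.

1/2


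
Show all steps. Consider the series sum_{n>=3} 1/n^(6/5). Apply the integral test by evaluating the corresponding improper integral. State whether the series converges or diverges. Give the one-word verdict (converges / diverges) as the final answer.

Let f(x) = x^(-6/5). Then f is positive, continuous, and decreasing on [3, infinity), so the integral test applies.
Compute the improper integral int_{3}^infinity f(x) dx:
  antiderivative F(x) = -5/x^(1/5).
  As x -> infinity, F(x) -> 0 (since p = 6/5 > 1).
  So int = F(infinity) - F(3) = 0 - (-5*3^(4/5)/3) = 5*3^(4/5)/3.
  Finite, so by the integral test, the series converges.

converges


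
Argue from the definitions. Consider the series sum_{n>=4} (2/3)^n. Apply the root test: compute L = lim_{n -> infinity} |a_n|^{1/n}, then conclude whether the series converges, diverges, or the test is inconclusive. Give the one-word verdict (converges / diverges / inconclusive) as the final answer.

Let a_n denote the general term. Form |a_n|^(1/n) and simplify:
|a_n|^(1/n) = 2/3
Take the limit as n -> infinity: L = 2/3.
Since L = 2/3 < 1, the root test implies convergence.

converges


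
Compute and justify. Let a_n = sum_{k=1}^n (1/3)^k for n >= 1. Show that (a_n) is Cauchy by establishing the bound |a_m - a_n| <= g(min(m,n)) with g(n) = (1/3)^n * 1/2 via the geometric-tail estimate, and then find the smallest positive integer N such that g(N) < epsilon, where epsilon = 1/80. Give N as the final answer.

For m > n >= 1: |a_m - a_n| = sum_{k=n+1}^m (1/3)^k < sum_{k=n+1}^infinity (1/3)^k = (1/3)^(n+1) / (1 - 1/3) = (1/3)^n * (1/3) * (3/2) = (1/3)^n * 1/2.
So g(n) = (1/3)^n / 2. Since g(n) -> 0, (a_n) is Cauchy.
Now solve g(N) < 1/80: (1/3)^N / 2 < 1/80 <=> 3^N > 1 / (2 * 1/80) = 40.
Check powers of 3: 3^3 = 27 <= 40, 3^4 = 81 > 40.
So the smallest such N is 4. Check: g(4) = 1/(2 * 81) = 1/162 < 1/80.

4


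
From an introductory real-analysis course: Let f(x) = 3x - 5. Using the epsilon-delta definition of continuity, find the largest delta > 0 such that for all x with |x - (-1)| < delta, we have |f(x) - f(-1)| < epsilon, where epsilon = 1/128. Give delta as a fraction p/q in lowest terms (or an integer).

We compute f(-1) = 3*(-1) - 5 = -8.
|f(x) - f(-1)| = |3x - 5 - (-8)| = |3(x - (-1))| = 3|x - (-1)|.
We need 3|x - (-1)| < 1/128, i.e. |x - (-1)| < 1/128 / 3 = 1/384.
So any delta <= 1/384 works. Conversely, if delta > 1/384, then x = -1 + 1/384 satisfies |x - (-1)| = 1/384 < delta but |f(x) - f(-1)| = 3 * 1/384 = 1/128, which is not < 1/128; so no larger delta works.
Hence the largest such delta is 1/384.

1/384


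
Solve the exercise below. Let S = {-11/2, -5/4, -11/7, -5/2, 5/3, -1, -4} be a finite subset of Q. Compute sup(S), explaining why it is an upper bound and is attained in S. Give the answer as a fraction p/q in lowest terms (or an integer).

S is finite, so sup(S) = max(S).
Sorted decreasing:
5/3, -1, -5/4, -11/7, -5/2, -4, -11/2
The extremum is 5/3.
For every x in S, x <= 5/3. And 5/3 is in S, so it is attained.
Therefore sup(S) = 5/3.

5/3


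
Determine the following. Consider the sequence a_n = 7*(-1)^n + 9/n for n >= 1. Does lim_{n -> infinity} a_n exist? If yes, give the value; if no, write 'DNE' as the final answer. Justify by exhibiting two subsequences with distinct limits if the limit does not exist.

Examine the behaviour of a_n along subsequences.
a_{2k} = 7 + 9/(2k) -> 7. a_{2k+1} = -7 + 9/(2k+1) -> -7.
Since these two subsequential limits are 7 and -7, distinct, the full sequence cannot converge (a convergent sequence has all subsequences tending to the same limit). So lim a_n does not exist.

DNE


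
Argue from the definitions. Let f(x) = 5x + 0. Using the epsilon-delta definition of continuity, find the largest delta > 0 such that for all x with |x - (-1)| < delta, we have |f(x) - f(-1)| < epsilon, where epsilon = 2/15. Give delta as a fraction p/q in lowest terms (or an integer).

We compute f(-1) = 5*(-1) + 0 = -5.
|f(x) - f(-1)| = |5x + 0 - (-5)| = |5(x - (-1))| = 5|x - (-1)|.
We need 5|x - (-1)| < 2/15, i.e. |x - (-1)| < 2/15 / 5 = 2/75.
So any delta <= 2/75 works. Conversely, if delta > 2/75, then x = -1 + 2/75 satisfies |x - (-1)| = 2/75 < delta but |f(x) - f(-1)| = 5 * 2/75 = 2/15, which is not < 2/15; so no larger delta works.
Hence the largest such delta is 2/75.

2/75


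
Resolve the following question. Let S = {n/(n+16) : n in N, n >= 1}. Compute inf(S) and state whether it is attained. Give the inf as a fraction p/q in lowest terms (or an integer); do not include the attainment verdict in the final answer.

Analysis:
- Values: 1/17, 1/9, 3/19, 1/5, ... strictly increasing.
- Minimum is 1/17 (n=1); inf = 1/17 (attained).
- n/(n+16) = 1 - 16/(n+16) -> 1 from below as n -> infinity, and never equals 1.
- So sup = 1 (not attained).
Conclusion: inf(S) = 1/17, attained in S.

1/17


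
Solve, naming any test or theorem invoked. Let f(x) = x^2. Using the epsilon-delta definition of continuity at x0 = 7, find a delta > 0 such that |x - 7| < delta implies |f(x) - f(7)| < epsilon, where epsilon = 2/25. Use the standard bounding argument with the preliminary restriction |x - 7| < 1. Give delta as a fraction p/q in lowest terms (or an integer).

Factor: |x^2 - (7)^2| = |x - 7| * |x + 7|.
Impose |x - 7| < 1 first. Then |x + 7| = |(x - 7) + 2*(7)| <= |x - 7| + 2*|7| < 1 + 14 = 15.
So |x^2 - (7)^2| < delta * 15.
We need delta * 15 <= 2/25, i.e. delta <= 2/25/15 = 2/375.
Since 2/375 < 1, this is tighter than 1; take delta = 2/375.
So delta = 2/375 works.

2/375


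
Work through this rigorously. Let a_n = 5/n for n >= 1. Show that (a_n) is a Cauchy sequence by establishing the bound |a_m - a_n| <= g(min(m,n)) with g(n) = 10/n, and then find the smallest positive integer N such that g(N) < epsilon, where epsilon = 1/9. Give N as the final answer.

For any m, n >= 1, by the triangle inequality:
|a_m - a_n| = |5/m - 5/n| <= 5*1/m + 5*1/n <= 10/min(m,n).
So g(n) = 10/n bounds the Cauchy difference. Since g(n) -> 0, (a_n) is Cauchy.
Now solve g(N) < 1/9: 10/N < 1/9 <=> N > 10 / (1/9) = 90.
The smallest integer strictly greater than 90 is N = 91.
Check: g(91) = 10/91 = 10/91 < 1/9; g(90) = 1/9 >= 1/9. So N = 91.

91


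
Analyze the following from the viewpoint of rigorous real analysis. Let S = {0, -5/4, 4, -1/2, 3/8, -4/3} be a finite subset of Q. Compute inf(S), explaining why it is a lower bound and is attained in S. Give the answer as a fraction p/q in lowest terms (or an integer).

S is finite, so inf(S) = min(S).
Sorted increasing:
-4/3, -5/4, -1/2, 0, 3/8, 4
The extremum is -4/3.
For every x in S, x >= -4/3. And -4/3 is in S, so it is attained.
Therefore inf(S) = -4/3.

-4/3


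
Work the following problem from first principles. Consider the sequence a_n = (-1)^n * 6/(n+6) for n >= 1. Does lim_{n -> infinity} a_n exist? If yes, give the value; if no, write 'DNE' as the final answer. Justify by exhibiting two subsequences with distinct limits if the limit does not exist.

Examine the behaviour of a_n along subsequences.
Even-n subsequence a_{2k} = 6/(2k+6) -> 0. Odd-n subsequence a_{2k+1} = -6/(2k+7) -> 0. Both tend to 0, which suggests the limit is 0; verify directly.
|a_n - 0| = 6/(n+6) < 6/n for every n >= 1.
Given epsilon > 0, choose a positive integer N > 6/epsilon. Then for all n >= N, |a_n| < 6/n <= 6/N < epsilon.
So by the definition of the limit, lim a_n exists and equals 0.

0


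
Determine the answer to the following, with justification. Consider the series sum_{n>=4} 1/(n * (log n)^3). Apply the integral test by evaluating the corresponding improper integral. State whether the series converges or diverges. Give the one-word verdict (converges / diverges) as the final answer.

Let f(x) = 1/(x*log(x)^3). Then f is positive, continuous, and decreasing on [4, infinity), so the integral test applies.
Compute the improper integral int_{4}^infinity f(x) dx:
  antiderivative F(x) = -1/(2*log(x)^2).
  F(x) -> 0 as x -> infinity.  int = 0 - F(4) = 1/(2*log(4)^2) < infinity. By the integral test, the series converges.

converges


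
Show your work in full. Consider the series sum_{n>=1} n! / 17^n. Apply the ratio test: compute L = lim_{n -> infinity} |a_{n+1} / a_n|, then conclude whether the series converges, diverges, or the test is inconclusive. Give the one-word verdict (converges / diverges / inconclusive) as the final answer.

Let a_n denote the general term. Form the ratio a_{n+1}/a_n and simplify:
a_{n+1}/a_n = n/17 + 1/17
Take the limit as n -> infinity: L = infinity.
Since L = infinity > 1 (or L = infinity), the ratio test implies the series diverges.

diverges


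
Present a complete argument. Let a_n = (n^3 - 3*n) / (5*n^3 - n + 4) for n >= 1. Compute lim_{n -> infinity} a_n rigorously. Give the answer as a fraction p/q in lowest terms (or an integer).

Divide numerator and denominator by n^3, the highest power:
numerator / n^3 = 1 - 3/n^2
denominator / n^3 = 5 - 1/n^2 + 4/n^3
As n -> infinity, all terms of the form c/n^k (k >= 1) tend to 0.
So numerator / n^3 -> 1 and denominator / n^3 -> 5.
Therefore lim a_n = 1/5.

1/5


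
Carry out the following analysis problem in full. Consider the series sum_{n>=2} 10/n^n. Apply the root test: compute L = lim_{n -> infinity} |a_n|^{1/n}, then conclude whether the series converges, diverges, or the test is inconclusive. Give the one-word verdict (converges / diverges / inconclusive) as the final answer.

Let a_n denote the general term. Form |a_n|^(1/n) and simplify:
|a_n|^(1/n) = 10^(1/n)/n
Take the limit as n -> infinity: L = 0.
Since L = 0 < 1, the root test implies convergence.

converges


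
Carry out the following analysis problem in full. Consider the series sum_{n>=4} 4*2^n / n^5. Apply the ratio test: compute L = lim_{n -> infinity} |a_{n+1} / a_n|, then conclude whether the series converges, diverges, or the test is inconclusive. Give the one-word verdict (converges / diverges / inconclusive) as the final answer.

Let a_n denote the general term. Form the ratio a_{n+1}/a_n and simplify:
a_{n+1}/a_n = 2*n^5/(n + 1)^5
Take the limit as n -> infinity: L = 2.
Since L = 2 > 1 (or L = infinity), the ratio test implies the series diverges.

diverges


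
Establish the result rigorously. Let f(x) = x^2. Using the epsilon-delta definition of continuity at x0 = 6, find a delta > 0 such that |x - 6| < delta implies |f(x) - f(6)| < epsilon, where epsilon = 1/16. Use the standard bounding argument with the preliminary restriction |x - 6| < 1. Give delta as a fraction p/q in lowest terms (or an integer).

Factor: |x^2 - (6)^2| = |x - 6| * |x + 6|.
Impose |x - 6| < 1 first. Then |x + 6| = |(x - 6) + 2*(6)| <= |x - 6| + 2*|6| < 1 + 12 = 13.
So |x^2 - (6)^2| < delta * 13.
We need delta * 13 <= 1/16, i.e. delta <= 1/16/13 = 1/208.
Since 1/208 < 1, this is tighter than 1; take delta = 1/208.
So delta = 1/208 works.

1/208


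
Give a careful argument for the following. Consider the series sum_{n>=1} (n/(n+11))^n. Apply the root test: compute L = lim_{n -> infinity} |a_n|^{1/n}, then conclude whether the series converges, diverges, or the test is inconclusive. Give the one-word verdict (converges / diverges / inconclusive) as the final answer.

Let a_n denote the general term. Form |a_n|^(1/n) and simplify:
|a_n|^(1/n) = n/(n + 11)
Take the limit as n -> infinity: L = 1.
Since L = 1, the root test is inconclusive. (In fact a_n = (n/(n+11))^n -> e^(-11) != 0, so the nth-term test shows divergence; but the root test itself gives no conclusion.)

inconclusive


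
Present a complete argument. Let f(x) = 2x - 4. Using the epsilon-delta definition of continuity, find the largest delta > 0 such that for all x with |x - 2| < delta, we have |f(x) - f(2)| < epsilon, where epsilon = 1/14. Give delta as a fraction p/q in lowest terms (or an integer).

We compute f(2) = 2*(2) - 4 = 0.
|f(x) - f(2)| = |2x - 4 - (0)| = |2(x - 2)| = 2|x - 2|.
We need 2|x - 2| < 1/14, i.e. |x - 2| < 1/14 / 2 = 1/28.
So any delta <= 1/28 works. Conversely, if delta > 1/28, then x = 2 + 1/28 satisfies |x - 2| = 1/28 < delta but |f(x) - f(2)| = 2 * 1/28 = 1/14, which is not < 1/14; so no larger delta works.
Hence the largest such delta is 1/28.

1/28


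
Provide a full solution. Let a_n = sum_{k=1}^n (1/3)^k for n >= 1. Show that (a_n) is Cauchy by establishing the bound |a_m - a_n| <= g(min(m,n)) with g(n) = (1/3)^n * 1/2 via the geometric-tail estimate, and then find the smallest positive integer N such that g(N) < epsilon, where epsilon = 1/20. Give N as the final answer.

For m > n >= 1: |a_m - a_n| = sum_{k=n+1}^m (1/3)^k < sum_{k=n+1}^infinity (1/3)^k = (1/3)^(n+1) / (1 - 1/3) = (1/3)^n * (1/3) * (3/2) = (1/3)^n * 1/2.
So g(n) = (1/3)^n / 2. Since g(n) -> 0, (a_n) is Cauchy.
Now solve g(N) < 1/20: (1/3)^N / 2 < 1/20 <=> 3^N > 1 / (2 * 1/20) = 10.
Check powers of 3: 3^2 = 9 <= 10, 3^3 = 27 > 10.
So the smallest such N is 3. Check: g(3) = 1/(2 * 27) = 1/54 < 1/20.

3


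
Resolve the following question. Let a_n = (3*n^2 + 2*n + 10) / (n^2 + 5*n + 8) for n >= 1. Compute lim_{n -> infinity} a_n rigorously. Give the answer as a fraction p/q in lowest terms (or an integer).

Divide numerator and denominator by n^2, the highest power:
numerator / n^2 = 3 + 2/n + 10/n^2
denominator / n^2 = 1 + 5/n + 8/n^2
As n -> infinity, all terms of the form c/n^k (k >= 1) tend to 0.
So numerator / n^2 -> 3 and denominator / n^2 -> 1.
Therefore lim a_n = 3.

3


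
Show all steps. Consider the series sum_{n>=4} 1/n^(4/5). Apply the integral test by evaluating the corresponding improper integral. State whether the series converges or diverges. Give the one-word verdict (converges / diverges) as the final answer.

Let f(x) = x^(-4/5). Then f is positive, continuous, and decreasing on [4, infinity), so the integral test applies.
Compute the improper integral int_{4}^infinity f(x) dx:
  antiderivative F(x) = 5*x^(1/5).
  As x -> infinity, F(x) -> infinity (since p = 4/5 < 1).
  So the integral diverges. By the integral test, the series diverges.

diverges


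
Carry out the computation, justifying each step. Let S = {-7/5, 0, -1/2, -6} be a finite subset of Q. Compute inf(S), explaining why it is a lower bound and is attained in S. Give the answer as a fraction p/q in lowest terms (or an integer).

S is finite, so inf(S) = min(S).
Sorted increasing:
-6, -7/5, -1/2, 0
The extremum is -6.
For every x in S, x >= -6. And -6 is in S, so it is attained.
Therefore inf(S) = -6.

-6


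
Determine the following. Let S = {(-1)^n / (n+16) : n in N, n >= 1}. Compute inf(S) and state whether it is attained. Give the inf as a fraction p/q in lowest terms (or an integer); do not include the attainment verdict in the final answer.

Analysis:
- Values: -1/17, 1/18, -1/19, 1/20, -1/21, ...
- Positive terms (even n): 1/(2+16), 1/(4+16), ... decreasing -> max = 1/18 (n=2).
- Negative terms (odd n): -1/(1+16), -1/(3+16), ... increasing -> min = -1/17 (n=1).
- So sup = 1/18 (attained at n=2); inf = -1/17 (attained at n=1).
Conclusion: inf(S) = -1/17, attained in S.

-1/17


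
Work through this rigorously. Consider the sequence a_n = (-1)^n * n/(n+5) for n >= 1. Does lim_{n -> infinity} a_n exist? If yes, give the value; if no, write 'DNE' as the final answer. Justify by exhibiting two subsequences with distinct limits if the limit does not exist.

Examine the behaviour of a_n along subsequences.
a_{2k} = 2k/(2k+5) -> 1. a_{2k+1} = -(2k+1)/(2k+6) -> -1.
Since these two subsequential limits are 1 and -1, distinct, the full sequence cannot converge (a convergent sequence has all subsequences tending to the same limit). So lim a_n does not exist.

DNE


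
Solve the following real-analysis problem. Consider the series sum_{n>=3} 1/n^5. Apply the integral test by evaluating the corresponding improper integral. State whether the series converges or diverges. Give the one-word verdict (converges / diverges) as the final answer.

Let f(x) = x^(-5). Then f is positive, continuous, and decreasing on [3, infinity), so the integral test applies.
Compute the improper integral int_{3}^infinity f(x) dx:
  antiderivative F(x) = -1/(4*x^4).
  As x -> infinity, F(x) -> 0 (since p = 5 > 1).
  So int = F(infinity) - F(3) = 0 - (-1/324) = 1/324.
  Finite, so by the integral test, the series converges.

converges


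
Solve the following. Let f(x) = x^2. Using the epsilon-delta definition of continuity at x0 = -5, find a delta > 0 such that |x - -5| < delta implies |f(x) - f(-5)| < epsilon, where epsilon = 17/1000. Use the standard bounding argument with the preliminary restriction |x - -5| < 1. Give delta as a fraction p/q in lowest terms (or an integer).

Factor: |x^2 - (-5)^2| = |x - -5| * |x + -5|.
Impose |x - -5| < 1 first. Then |x + -5| = |(x - -5) + 2*(-5)| <= |x - -5| + 2*|-5| < 1 + 10 = 11.
So |x^2 - (-5)^2| < delta * 11.
We need delta * 11 <= 17/1000, i.e. delta <= 17/1000/11 = 17/11000.
Since 17/11000 < 1, this is tighter than 1; take delta = 17/11000.
So delta = 17/11000 works.

17/11000


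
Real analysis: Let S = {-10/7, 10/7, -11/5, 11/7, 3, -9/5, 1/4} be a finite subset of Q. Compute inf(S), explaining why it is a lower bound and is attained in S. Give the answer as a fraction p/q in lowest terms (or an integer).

S is finite, so inf(S) = min(S).
Sorted increasing:
-11/5, -9/5, -10/7, 1/4, 10/7, 11/7, 3
The extremum is -11/5.
For every x in S, x >= -11/5. And -11/5 is in S, so it is attained.
Therefore inf(S) = -11/5.

-11/5


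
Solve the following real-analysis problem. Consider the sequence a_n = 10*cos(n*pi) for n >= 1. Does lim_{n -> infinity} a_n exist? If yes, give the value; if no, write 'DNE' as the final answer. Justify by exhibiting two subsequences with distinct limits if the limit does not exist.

Examine the behaviour of a_n along subsequences.
cos(n*pi) = (-1)^n, so a_n = 10*(-1)^n. a_{2k} = 10 -> 10. a_{2k+1} = -10 -> -10.
Since these two subsequential limits are 10 and -10, distinct, the full sequence cannot converge (a convergent sequence has all subsequences tending to the same limit). So lim a_n does not exist.

DNE


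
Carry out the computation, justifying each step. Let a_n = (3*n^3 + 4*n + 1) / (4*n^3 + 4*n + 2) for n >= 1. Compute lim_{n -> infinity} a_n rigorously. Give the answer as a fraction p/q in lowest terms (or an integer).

Divide numerator and denominator by n^3, the highest power:
numerator / n^3 = 3 + 4/n^2 + n^(-3)
denominator / n^3 = 4 + 4/n^2 + 2/n^3
As n -> infinity, all terms of the form c/n^k (k >= 1) tend to 0.
So numerator / n^3 -> 3 and denominator / n^3 -> 4.
Therefore lim a_n = 3/4.

3/4


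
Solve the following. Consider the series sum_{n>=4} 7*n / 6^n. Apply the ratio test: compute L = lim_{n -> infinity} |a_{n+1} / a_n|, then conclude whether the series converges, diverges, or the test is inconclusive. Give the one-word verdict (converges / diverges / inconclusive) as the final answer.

Let a_n denote the general term. Form the ratio a_{n+1}/a_n and simplify:
a_{n+1}/a_n = (n + 1)/(6*n)
Take the limit as n -> infinity: L = 1/6.
Since L = 1/6 < 1, the ratio test implies the series converges.

converges


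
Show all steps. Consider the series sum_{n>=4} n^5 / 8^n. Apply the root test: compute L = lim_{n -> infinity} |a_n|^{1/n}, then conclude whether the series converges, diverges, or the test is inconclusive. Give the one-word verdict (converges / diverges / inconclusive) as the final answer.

Let a_n denote the general term. Form |a_n|^(1/n) and simplify:
|a_n|^(1/n) = n^(5/n)/8
Take the limit as n -> infinity: L = 1/8.
Since L = 1/8 < 1, the root test implies convergence.

converges


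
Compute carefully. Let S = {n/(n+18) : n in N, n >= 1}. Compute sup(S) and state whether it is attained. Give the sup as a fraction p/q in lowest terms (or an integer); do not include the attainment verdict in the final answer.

Analysis:
- Values: 1/19, 1/10, 1/7, 2/11, ... strictly increasing.
- Minimum is 1/19 (n=1); inf = 1/19 (attained).
- n/(n+18) = 1 - 18/(n+18) -> 1 from below as n -> infinity, and never equals 1.
- So sup = 1 (not attained).
Conclusion: sup(S) = 1, not attained in S.

1


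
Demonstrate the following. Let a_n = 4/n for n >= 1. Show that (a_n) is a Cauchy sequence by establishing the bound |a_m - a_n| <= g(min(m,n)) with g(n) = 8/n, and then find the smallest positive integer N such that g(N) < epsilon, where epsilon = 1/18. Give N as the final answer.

For any m, n >= 1, by the triangle inequality:
|a_m - a_n| = |4/m - 4/n| <= 4*1/m + 4*1/n <= 8/min(m,n).
So g(n) = 8/n bounds the Cauchy difference. Since g(n) -> 0, (a_n) is Cauchy.
Now solve g(N) < 1/18: 8/N < 1/18 <=> N > 8 / (1/18) = 144.
The smallest integer strictly greater than 144 is N = 145.
Check: g(145) = 8/145 = 8/145 < 1/18; g(144) = 1/18 >= 1/18. So N = 145.

145


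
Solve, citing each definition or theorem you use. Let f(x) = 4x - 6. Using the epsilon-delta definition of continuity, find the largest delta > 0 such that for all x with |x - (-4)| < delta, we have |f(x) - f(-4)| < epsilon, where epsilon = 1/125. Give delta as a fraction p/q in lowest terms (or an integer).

We compute f(-4) = 4*(-4) - 6 = -22.
|f(x) - f(-4)| = |4x - 6 - (-22)| = |4(x - (-4))| = 4|x - (-4)|.
We need 4|x - (-4)| < 1/125, i.e. |x - (-4)| < 1/125 / 4 = 1/500.
So any delta <= 1/500 works. Conversely, if delta > 1/500, then x = -4 + 1/500 satisfies |x - (-4)| = 1/500 < delta but |f(x) - f(-4)| = 4 * 1/500 = 1/125, which is not < 1/125; so no larger delta works.
Hence the largest such delta is 1/500.

1/500


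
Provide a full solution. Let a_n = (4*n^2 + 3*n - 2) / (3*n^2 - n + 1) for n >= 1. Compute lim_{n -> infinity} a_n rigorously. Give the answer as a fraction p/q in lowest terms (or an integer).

Divide numerator and denominator by n^2, the highest power:
numerator / n^2 = 4 + 3/n - 2/n^2
denominator / n^2 = 3 - 1/n + n^(-2)
As n -> infinity, all terms of the form c/n^k (k >= 1) tend to 0.
So numerator / n^2 -> 4 and denominator / n^2 -> 3.
Therefore lim a_n = 4/3.

4/3


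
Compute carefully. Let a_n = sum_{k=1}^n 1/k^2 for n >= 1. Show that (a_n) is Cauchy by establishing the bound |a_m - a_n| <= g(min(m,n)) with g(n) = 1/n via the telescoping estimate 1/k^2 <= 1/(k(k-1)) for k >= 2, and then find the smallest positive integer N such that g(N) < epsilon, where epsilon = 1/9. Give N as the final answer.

For m > n >= 1: |a_m - a_n| = sum_{k=n+1}^m 1/k^2.
Use 1/k^2 <= 1/(k(k-1)) = 1/(k-1) - 1/k for k >= 2:
sum_{k=n+1}^m 1/k^2 <= sum_{k=n+1}^m (1/(k-1) - 1/k) = 1/n - 1/m <= 1/n.
By symmetry the same bound holds with n,m swapped, so |a_m - a_n| <= 1/min(m,n) = g(min(m,n)). Since g(n) -> 0, (a_n) is Cauchy.
Now solve g(N) < 1/9: 1/N < 1/9 <=> N > 1/(1/9) = 9.
The smallest integer strictly greater than 9 is N = 10.
Check: g(10) = 1/10 < 1/9; g(9) = 1/9 >= 1/9. So N = 10.

10
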